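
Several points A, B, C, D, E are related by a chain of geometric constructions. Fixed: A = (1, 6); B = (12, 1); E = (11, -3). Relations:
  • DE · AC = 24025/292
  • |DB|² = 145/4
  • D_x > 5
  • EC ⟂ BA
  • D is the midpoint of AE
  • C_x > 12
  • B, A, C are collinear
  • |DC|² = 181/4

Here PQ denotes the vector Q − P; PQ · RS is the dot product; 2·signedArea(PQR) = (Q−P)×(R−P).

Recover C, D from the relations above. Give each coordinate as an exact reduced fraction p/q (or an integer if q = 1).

C = (1851/146, 101/146)
D = (6, 3/2)

1. C_x = 1851/146  [B, A, C are collinear ∩ EC ⟂ BA]
2. C_y = 101/146  [B, A, C are collinear ∩ EC ⟂ BA]
   → C = (1851/146, 101/146)
3. D_x = 6  [D is the midpoint of AE]
4. D_y = 3/2  [D is the midpoint of AE]
   → D = (6, 3/2)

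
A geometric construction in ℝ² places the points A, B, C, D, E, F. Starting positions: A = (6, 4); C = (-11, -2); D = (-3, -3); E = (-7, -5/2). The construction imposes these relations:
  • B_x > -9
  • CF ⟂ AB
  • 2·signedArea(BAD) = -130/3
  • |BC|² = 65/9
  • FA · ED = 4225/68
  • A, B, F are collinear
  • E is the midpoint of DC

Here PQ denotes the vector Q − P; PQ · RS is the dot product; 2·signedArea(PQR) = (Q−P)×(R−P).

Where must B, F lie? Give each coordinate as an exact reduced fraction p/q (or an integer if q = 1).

1. B_x = -25/3  [line 7·x + -9·y + 112/3 = 0 ∩ |BC|² = 65/9]
2. B_y = -7/3  [line 7·x + -9·y + 112/3 = 0 ∩ |BC|² = 65/9]
   → B = (-25/3, -7/3)
3. F_x = -355/34  [A, B, F are collinear ∩ CF ⟂ AB]
4. F_y = -111/34  [A, B, F are collinear ∩ CF ⟂ AB]
   → F = (-355/34, -111/34)

B = (-25/3, -7/3)
F = (-355/34, -111/34)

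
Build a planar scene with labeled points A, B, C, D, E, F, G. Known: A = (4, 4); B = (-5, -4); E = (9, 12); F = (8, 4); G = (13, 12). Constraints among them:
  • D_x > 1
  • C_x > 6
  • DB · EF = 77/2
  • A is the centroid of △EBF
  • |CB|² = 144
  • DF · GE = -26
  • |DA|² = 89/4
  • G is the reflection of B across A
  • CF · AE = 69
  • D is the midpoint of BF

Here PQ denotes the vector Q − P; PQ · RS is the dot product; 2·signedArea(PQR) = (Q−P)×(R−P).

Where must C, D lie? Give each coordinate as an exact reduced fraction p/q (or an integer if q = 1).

C = (7, -4)
D = (3/2, 0)

1. C_x = 7  [line -5·x + -8·y + 3 = 0 ∩ |CB|² = 144]
2. C_y = -4  [line -5·x + -8·y + 3 = 0 ∩ |CB|² = 144]
   → C = (7, -4)
3. D_x = 3/2  [D is the midpoint of BF]
4. D_y = 0  [D is the midpoint of BF]
   → D = (3/2, 0)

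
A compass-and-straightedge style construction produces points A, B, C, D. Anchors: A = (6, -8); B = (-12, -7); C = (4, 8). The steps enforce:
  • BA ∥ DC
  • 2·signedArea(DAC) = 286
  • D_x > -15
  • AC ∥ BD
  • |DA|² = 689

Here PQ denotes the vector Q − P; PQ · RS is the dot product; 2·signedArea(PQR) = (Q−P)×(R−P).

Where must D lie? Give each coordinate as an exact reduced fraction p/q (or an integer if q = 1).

1. D_x = -14  [BA ∥ DC ∩ AC ∥ BD]
2. D_y = 9  [BA ∥ DC ∩ AC ∥ BD]
   → D = (-14, 9)

D = (-14, 9)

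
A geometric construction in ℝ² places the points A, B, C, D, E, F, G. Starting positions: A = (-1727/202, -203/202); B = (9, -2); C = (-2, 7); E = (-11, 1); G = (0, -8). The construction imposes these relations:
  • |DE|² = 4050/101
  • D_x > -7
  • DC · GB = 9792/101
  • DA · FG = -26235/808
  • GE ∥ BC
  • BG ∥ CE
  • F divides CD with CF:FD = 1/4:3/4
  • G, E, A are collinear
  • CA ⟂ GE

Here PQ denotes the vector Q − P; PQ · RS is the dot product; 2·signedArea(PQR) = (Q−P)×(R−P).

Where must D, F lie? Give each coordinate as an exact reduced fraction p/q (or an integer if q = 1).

D = (-616/101, -304/101)
F = (-611/202, 1817/404)

1. D_x = -616/101  [line -9·x + -6·y + -7368/101 = 0 ∩ |DE|² = 4050/101]
2. D_y = -304/101  [line -9·x + -6·y + -7368/101 = 0 ∩ |DE|² = 4050/101]
   → D = (-616/101, -304/101)
3. F_x = -611/202  [F divides CD with CF:FD = 1/4:3/4]
4. F_y = 1817/404  [F divides CD with CF:FD = 1/4:3/4]
   → F = (-611/202, 1817/404)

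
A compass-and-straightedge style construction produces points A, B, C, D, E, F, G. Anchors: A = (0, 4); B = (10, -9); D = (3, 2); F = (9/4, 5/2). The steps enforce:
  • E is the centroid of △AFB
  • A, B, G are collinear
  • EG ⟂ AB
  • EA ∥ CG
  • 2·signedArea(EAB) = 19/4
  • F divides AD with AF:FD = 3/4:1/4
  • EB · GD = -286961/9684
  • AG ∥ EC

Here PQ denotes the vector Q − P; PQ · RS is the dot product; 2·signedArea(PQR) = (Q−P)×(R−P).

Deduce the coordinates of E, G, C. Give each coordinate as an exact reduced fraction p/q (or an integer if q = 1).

1. E_x = 49/12  [E is the centroid of △AFB]
2. E_y = -5/6  [E is the centroid of △AFB]
   → E = (49/12, -5/6)
3. G_x = 3110/807  [A, B, G are collinear ∩ EG ⟂ AB]
4. G_y = -815/807  [A, B, G are collinear ∩ EG ⟂ AB]
   → G = (3110/807, -815/807)
5. C_x = 25621/3228  [EA ∥ CG ∩ AG ∥ EC]
6. C_y = -9431/1614  [EA ∥ CG ∩ AG ∥ EC]
   → C = (25621/3228, -9431/1614)

C = (25621/3228, -9431/1614)
E = (49/12, -5/6)
G = (3110/807, -815/807)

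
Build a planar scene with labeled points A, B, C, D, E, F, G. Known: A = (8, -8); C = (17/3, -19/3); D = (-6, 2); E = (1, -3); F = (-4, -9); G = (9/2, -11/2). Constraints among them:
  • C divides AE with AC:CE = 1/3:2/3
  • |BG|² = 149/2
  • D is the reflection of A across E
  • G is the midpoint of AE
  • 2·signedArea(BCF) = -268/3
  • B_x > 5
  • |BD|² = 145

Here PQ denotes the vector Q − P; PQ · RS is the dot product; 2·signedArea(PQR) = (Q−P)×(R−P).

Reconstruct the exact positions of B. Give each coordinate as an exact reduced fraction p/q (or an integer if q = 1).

B = (6, 3)

1. B_x = 6  [line 8/3·x + -29/3·y + 13 = 0 ∩ |BG|² = 149/2]
2. B_y = 3  [line 8/3·x + -29/3·y + 13 = 0 ∩ |BG|² = 149/2]
   → B = (6, 3)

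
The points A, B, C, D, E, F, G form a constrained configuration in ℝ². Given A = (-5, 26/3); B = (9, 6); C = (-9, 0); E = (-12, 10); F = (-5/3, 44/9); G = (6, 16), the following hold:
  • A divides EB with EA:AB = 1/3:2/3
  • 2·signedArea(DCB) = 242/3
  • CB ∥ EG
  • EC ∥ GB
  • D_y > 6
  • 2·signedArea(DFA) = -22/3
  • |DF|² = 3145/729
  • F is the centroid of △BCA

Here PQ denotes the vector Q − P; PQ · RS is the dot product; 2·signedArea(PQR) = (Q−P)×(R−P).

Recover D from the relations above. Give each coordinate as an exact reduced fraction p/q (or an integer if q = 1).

D = (-14/9, 188/27)

1. D_x = -14/9  [2·signedArea(DCB) = 242/3 ∩ 2·signedArea(DFA) = -22/3]
2. D_y = 188/27  [2·signedArea(DCB) = 242/3 ∩ 2·signedArea(DFA) = -22/3]
   → D = (-14/9, 188/27)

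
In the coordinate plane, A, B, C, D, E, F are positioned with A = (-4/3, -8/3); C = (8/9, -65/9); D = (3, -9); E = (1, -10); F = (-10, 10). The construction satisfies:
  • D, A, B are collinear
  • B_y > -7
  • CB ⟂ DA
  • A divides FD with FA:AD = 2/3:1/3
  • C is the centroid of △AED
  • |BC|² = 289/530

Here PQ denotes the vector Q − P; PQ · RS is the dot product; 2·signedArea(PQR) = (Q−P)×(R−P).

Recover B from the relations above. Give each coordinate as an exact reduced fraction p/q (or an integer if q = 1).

B = (7147/4770, -32461/4770)

1. B_x = 7147/4770  [D, A, B are collinear ∩ CB ⟂ DA]
2. B_y = -32461/4770  [D, A, B are collinear ∩ CB ⟂ DA]
   → B = (7147/4770, -32461/4770)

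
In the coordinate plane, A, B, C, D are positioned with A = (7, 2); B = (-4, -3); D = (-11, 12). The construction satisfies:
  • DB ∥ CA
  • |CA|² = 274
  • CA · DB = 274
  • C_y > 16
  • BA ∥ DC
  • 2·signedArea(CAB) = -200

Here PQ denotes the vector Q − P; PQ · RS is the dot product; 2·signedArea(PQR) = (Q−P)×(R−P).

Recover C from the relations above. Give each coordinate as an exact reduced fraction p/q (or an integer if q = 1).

1. C_x = 0  [DB ∥ CA ∩ BA ∥ DC]
2. C_y = 17  [DB ∥ CA ∩ BA ∥ DC]
   → C = (0, 17)

C = (0, 17)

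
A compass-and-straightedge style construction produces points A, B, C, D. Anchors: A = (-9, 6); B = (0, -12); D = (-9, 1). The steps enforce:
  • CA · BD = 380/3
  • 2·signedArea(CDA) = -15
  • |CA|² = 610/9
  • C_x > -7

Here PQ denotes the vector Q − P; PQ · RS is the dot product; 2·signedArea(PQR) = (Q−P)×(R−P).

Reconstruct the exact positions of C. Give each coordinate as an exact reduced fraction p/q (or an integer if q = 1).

1. C_x = -6  [2·signedArea(CDA) = -15 ∩ CA · BD = 380/3]
2. C_y = -5/3  [2·signedArea(CDA) = -15 ∩ CA · BD = 380/3]
   → C = (-6, -5/3)

C = (-6, -5/3)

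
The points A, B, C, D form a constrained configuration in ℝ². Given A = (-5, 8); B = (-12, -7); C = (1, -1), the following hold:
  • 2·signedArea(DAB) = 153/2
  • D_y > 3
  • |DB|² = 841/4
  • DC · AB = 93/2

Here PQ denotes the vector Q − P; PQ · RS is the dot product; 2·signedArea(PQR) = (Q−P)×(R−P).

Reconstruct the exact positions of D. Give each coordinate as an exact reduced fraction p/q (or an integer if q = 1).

D = (-2, 7/2)

1. D_x = -2  [2·signedArea(DAB) = 153/2 ∩ DC · AB = 93/2]
2. D_y = 7/2  [2·signedArea(DAB) = 153/2 ∩ DC · AB = 93/2]
   → D = (-2, 7/2)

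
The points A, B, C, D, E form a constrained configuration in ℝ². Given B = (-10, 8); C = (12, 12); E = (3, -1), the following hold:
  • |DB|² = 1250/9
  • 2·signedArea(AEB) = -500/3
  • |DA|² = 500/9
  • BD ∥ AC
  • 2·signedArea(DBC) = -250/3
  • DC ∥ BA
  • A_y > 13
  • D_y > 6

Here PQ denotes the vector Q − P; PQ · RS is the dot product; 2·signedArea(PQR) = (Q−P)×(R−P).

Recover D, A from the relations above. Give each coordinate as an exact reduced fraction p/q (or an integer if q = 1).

A = (1/3, 41/3)
D = (5/3, 19/3)

1. D_x = 5/3  [line -4·x + 22·y + -398/3 = 0 ∩ |DB|² = 1250/9]
2. D_y = 19/3  [line -4·x + 22·y + -398/3 = 0 ∩ |DB|² = 1250/9]
   → D = (5/3, 19/3)
3. A_x = 1/3  [BD ∥ AC ∩ DC ∥ BA]
4. A_y = 41/3  [BD ∥ AC ∩ DC ∥ BA]
   → A = (1/3, 41/3)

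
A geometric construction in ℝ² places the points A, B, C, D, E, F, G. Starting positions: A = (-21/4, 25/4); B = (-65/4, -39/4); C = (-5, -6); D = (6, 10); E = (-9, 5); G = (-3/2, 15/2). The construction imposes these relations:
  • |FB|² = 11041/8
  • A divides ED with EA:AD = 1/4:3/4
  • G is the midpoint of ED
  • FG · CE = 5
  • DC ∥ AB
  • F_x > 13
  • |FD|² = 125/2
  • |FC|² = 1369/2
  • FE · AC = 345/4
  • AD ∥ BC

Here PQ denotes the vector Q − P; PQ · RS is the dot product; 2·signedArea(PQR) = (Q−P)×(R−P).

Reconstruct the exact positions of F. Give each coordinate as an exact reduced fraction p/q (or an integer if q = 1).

F = (27/2, 25/2)

1. F_x = 27/2  [FE · AC = 345/4 ∩ FG · CE = 5]
2. F_y = 25/2  [FE · AC = 345/4 ∩ FG · CE = 5]
   → F = (27/2, 25/2)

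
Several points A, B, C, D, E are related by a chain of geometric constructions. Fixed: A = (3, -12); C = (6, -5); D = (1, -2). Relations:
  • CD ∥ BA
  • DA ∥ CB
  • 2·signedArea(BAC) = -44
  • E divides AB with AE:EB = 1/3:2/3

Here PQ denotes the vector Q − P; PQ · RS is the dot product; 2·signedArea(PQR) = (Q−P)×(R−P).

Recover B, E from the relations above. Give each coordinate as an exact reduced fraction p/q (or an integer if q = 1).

B = (8, -15)
E = (14/3, -13)

1. B_x = 8  [CD ∥ BA ∩ DA ∥ CB]
2. B_y = -15  [CD ∥ BA ∩ DA ∥ CB]
   → B = (8, -15)
3. E_x = 14/3  [E divides AB with AE:EB = 1/3:2/3]
4. E_y = -13  [E divides AB with AE:EB = 1/3:2/3]
   → E = (14/3, -13)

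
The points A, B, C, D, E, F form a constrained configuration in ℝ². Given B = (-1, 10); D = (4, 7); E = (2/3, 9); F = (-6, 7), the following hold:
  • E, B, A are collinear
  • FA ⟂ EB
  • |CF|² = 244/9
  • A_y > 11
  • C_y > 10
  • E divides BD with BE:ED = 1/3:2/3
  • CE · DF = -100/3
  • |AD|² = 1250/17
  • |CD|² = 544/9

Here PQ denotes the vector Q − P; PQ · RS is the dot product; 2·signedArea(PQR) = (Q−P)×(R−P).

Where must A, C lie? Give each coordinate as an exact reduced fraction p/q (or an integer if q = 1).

A = (-57/17, 194/17)
C = (-8/3, 11)

1. A_x = -57/17  [E, B, A are collinear ∩ FA ⟂ EB]
2. A_y = 194/17  [E, B, A are collinear ∩ FA ⟂ EB]
   → A = (-57/17, 194/17)
3. C_x = -8/3  [CE · DF = -100/3]
4. C_y = 11  [|CD|² = 544/9]
   → C = (-8/3, 11)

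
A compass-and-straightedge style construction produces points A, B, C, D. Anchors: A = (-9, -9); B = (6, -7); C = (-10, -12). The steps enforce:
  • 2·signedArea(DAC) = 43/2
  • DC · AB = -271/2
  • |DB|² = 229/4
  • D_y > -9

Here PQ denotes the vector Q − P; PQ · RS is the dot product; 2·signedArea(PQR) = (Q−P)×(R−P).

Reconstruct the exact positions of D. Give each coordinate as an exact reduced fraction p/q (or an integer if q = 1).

D = (-3/2, -8)

1. D_x = -3/2  [2·signedArea(DAC) = 43/2 ∩ DC · AB = -271/2]
2. D_y = -8  [2·signedArea(DAC) = 43/2 ∩ DC · AB = -271/2]
   → D = (-3/2, -8)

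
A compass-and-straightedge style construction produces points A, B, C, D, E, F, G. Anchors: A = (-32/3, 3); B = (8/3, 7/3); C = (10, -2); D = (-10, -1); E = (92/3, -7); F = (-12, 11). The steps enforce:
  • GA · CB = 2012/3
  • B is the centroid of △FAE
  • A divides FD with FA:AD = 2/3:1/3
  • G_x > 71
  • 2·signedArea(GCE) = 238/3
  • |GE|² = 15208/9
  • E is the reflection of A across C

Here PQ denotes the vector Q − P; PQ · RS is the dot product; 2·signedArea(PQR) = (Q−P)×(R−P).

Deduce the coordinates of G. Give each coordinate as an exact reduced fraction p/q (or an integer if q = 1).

1. G_x = 214/3  [2·signedArea(GCE) = 238/3 ∩ GA · CB = 2012/3]
2. G_y = -13  [2·signedArea(GCE) = 238/3 ∩ GA · CB = 2012/3]
   → G = (214/3, -13)

G = (214/3, -13)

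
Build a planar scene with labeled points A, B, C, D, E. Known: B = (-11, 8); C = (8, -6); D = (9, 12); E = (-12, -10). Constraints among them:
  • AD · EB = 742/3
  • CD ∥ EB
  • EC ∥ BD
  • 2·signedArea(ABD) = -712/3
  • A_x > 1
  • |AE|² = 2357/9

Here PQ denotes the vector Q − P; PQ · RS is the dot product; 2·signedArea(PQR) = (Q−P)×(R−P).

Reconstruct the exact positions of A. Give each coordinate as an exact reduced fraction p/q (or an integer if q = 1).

1. A_x = 5/3  [2·signedArea(ABD) = -712/3 ∩ AD · EB = 742/3]
2. A_y = -4/3  [2·signedArea(ABD) = -712/3 ∩ AD · EB = 742/3]
   → A = (5/3, -4/3)

A = (5/3, -4/3)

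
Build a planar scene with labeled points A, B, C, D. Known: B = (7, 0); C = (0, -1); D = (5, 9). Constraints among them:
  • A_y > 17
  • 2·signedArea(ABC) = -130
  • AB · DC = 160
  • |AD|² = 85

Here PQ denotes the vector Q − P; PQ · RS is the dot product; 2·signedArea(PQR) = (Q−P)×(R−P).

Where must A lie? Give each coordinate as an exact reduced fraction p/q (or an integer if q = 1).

1. A_x = 3  [2·signedArea(ABC) = -130 ∩ AB · DC = 160]
2. A_y = 18  [2·signedArea(ABC) = -130 ∩ AB · DC = 160]
   → A = (3, 18)

A = (3, 18)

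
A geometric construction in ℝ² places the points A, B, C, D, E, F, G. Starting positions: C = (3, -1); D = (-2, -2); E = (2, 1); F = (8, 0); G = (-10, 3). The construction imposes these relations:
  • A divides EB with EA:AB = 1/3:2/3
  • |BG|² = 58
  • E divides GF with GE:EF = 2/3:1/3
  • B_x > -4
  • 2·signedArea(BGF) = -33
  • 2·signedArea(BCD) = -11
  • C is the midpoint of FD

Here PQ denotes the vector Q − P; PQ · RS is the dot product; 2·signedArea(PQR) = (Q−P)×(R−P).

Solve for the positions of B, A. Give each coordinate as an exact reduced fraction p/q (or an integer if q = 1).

1. B_x = -3  [2·signedArea(BGF) = -33 ∩ 2·signedArea(BCD) = -11]
2. B_y = 0  [2·signedArea(BGF) = -33 ∩ 2·signedArea(BCD) = -11]
   → B = (-3, 0)
3. A_x = 1/3  [A divides EB with EA:AB = 1/3:2/3]
4. A_y = 2/3  [A divides EB with EA:AB = 1/3:2/3]
   → A = (1/3, 2/3)

A = (1/3, 2/3)
B = (-3, 0)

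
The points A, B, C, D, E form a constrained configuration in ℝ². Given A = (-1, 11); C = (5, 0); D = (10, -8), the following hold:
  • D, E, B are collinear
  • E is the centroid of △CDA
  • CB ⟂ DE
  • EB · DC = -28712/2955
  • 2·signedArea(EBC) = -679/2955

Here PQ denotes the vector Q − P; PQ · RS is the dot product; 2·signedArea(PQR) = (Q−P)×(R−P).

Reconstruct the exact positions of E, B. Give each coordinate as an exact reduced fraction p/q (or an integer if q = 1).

1. E_x = 14/3  [E is the centroid of △CDA]
2. E_y = 1  [E is the centroid of △CDA]
   → E = (14/3, 1)
3. B_x = 5114/985  [D, E, B are collinear ∩ CB ⟂ DE]
4. B_y = 112/985  [D, E, B are collinear ∩ CB ⟂ DE]
   → B = (5114/985, 112/985)

B = (5114/985, 112/985)
E = (14/3, 1)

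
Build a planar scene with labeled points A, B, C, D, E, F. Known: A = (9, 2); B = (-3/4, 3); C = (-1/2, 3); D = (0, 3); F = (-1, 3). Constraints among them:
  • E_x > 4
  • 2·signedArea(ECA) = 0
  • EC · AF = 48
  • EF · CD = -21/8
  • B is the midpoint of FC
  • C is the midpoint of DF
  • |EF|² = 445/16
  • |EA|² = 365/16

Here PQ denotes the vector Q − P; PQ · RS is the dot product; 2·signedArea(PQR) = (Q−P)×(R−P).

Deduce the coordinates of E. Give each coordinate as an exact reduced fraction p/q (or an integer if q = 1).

1. E_x = 17/4  [2·signedArea(ECA) = 0 ∩ EC · AF = 48]
2. E_y = 5/2  [2·signedArea(ECA) = 0 ∩ EC · AF = 48]
   → E = (17/4, 5/2)

E = (17/4, 5/2)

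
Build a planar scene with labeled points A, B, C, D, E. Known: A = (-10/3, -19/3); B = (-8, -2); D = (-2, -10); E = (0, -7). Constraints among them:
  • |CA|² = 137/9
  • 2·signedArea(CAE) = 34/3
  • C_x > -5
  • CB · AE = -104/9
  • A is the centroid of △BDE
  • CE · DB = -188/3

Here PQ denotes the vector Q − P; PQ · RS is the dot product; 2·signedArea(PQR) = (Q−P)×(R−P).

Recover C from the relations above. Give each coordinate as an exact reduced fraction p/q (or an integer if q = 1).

1. C_x = -14/3  [2·signedArea(CAE) = 34/3 ∩ CE · DB = -188/3]
2. C_y = -8/3  [2·signedArea(CAE) = 34/3 ∩ CE · DB = -188/3]
   → C = (-14/3, -8/3)

C = (-14/3, -8/3)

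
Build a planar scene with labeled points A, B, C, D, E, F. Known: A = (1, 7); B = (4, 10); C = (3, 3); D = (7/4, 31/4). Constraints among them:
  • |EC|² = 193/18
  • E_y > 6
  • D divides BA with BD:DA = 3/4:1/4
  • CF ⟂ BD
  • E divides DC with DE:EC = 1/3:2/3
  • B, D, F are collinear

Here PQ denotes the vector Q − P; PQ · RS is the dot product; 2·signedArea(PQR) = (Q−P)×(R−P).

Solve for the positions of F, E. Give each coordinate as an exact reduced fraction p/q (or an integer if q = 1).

1. F_x = 0  [B, D, F are collinear ∩ CF ⟂ BD]
2. F_y = 6  [B, D, F are collinear ∩ CF ⟂ BD]
   → F = (0, 6)
3. E_x = 13/6  [E divides DC with DE:EC = 1/3:2/3]
4. E_y = 37/6  [E divides DC with DE:EC = 1/3:2/3]
   → E = (13/6, 37/6)

E = (13/6, 37/6)
F = (0, 6)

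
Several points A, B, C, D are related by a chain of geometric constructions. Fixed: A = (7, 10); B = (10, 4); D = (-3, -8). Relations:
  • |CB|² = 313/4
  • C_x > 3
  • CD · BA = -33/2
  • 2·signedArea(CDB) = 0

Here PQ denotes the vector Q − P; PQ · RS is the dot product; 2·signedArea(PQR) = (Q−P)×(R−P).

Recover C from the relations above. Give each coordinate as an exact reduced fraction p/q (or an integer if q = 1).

1. C_x = 7/2  [2·signedArea(CDB) = 0 ∩ CD · BA = -33/2]
2. C_y = -2  [2·signedArea(CDB) = 0 ∩ CD · BA = -33/2]
   → C = (7/2, -2)

C = (7/2, -2)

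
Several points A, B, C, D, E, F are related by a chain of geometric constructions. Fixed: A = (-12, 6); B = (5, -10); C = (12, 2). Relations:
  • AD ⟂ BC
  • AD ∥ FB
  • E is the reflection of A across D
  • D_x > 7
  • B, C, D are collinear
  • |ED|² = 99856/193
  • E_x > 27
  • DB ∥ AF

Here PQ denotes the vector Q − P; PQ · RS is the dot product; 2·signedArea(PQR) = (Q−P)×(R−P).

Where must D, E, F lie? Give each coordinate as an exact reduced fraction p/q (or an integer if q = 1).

D = (1476/193, -1054/193)
E = (5268/193, -3266/193)
F = (-2827/193, 282/193)

1. D_x = 1476/193  [B, C, D are collinear ∩ AD ⟂ BC]
2. D_y = -1054/193  [B, C, D are collinear ∩ AD ⟂ BC]
   → D = (1476/193, -1054/193)
3. E_x = 5268/193  [E is the reflection of A across D]
4. E_y = -3266/193  [E is the reflection of A across D]
   → E = (5268/193, -3266/193)
5. F_x = -2827/193  [AD ∥ FB ∩ DB ∥ AF]
6. F_y = 282/193  [AD ∥ FB ∩ DB ∥ AF]
   → F = (-2827/193, 282/193)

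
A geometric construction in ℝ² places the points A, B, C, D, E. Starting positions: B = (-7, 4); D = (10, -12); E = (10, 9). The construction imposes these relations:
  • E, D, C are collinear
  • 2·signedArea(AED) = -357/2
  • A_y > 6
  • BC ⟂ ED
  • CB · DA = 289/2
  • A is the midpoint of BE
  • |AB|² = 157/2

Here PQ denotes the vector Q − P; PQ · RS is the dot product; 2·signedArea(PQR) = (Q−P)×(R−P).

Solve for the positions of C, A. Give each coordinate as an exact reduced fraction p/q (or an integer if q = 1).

A = (3/2, 13/2)
C = (10, 4)

1. C_x = 10  [E, D, C are collinear ∩ BC ⟂ ED]
2. C_y = 4  [E, D, C are collinear ∩ BC ⟂ ED]
   → C = (10, 4)
3. A_x = 3/2  [A is the midpoint of BE]
4. A_y = 13/2  [A is the midpoint of BE]
   → A = (3/2, 13/2)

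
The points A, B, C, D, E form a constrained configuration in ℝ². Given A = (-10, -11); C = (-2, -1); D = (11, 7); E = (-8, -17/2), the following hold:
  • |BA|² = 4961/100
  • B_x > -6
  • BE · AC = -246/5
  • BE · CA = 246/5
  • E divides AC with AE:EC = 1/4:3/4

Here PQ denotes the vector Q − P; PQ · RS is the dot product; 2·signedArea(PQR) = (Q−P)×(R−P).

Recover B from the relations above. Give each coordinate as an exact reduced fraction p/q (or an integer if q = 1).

1. B_x = -28/5  [line 8·x + 10·y + 499/5 = 0 ∩ |BA|² = 4961/100]
2. B_y = -11/2  [line 8·x + 10·y + 499/5 = 0 ∩ |BA|² = 4961/100]
   → B = (-28/5, -11/2)

B = (-28/5, -11/2)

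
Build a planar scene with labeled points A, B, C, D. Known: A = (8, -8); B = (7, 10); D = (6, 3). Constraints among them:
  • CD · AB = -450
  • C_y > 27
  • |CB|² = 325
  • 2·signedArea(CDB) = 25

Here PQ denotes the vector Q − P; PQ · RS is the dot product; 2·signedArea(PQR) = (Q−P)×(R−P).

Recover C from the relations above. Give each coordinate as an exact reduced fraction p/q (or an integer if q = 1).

C = (6, 28)

1. C_x = 6  [CD · AB = -450 ∩ 2·signedArea(CDB) = 25]
2. C_y = 28  [CD · AB = -450 ∩ 2·signedArea(CDB) = 25]
   → C = (6, 28)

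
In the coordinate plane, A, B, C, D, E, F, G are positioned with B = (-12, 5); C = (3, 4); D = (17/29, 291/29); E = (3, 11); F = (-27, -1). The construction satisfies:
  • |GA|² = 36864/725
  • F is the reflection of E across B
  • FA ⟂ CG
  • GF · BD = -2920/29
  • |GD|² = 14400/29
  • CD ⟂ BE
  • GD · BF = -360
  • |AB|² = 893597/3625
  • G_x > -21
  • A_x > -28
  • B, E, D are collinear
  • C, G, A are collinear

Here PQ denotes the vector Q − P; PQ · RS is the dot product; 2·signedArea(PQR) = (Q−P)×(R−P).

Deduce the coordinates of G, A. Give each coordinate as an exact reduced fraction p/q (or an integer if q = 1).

1. G_x = -583/29  [line 15·x + 6·y + 291 = 0 ∩ |GD|² = 14400/29]
2. G_y = 51/29  [line 15·x + 6·y + 291 = 0 ∩ |GD|² = 14400/29]
   → G = (-583/29, 51/29)
3. A_x = -98603/3625  [C, G, A are collinear ∩ FA ⟂ CG]
4. A_y = 3879/3625  [C, G, A are collinear ∩ FA ⟂ CG]
   → A = (-98603/3625, 3879/3625)

A = (-98603/3625, 3879/3625)
G = (-583/29, 51/29)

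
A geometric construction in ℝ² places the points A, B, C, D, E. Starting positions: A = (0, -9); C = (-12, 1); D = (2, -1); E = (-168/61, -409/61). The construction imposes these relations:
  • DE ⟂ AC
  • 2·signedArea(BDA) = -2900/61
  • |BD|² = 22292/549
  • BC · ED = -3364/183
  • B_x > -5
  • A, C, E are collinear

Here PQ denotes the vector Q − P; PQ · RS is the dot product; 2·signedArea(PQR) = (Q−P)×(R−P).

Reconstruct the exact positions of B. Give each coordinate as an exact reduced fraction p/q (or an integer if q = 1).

1. B_x = -778/183  [2·signedArea(BDA) = -2900/61 ∩ BC · ED = -3364/183]
2. B_y = -409/183  [2·signedArea(BDA) = -2900/61 ∩ BC · ED = -3364/183]
   → B = (-778/183, -409/183)

B = (-778/183, -409/183)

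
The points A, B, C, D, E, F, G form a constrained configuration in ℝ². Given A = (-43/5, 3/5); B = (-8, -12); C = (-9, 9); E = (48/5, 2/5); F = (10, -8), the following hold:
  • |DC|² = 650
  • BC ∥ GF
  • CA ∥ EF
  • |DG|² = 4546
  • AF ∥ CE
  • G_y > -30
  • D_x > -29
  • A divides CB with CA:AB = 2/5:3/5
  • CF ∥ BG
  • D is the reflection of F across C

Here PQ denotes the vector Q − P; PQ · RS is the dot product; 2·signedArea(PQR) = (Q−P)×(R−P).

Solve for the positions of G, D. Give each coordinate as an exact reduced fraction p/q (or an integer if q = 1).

D = (-28, 26)
G = (11, -29)

1. G_x = 11  [BC ∥ GF ∩ CF ∥ BG]
2. G_y = -29  [BC ∥ GF ∩ CF ∥ BG]
   → G = (11, -29)
3. D_x = -28  [D is the reflection of F across C]
4. D_y = 26  [D is the reflection of F across C]
   → D = (-28, 26)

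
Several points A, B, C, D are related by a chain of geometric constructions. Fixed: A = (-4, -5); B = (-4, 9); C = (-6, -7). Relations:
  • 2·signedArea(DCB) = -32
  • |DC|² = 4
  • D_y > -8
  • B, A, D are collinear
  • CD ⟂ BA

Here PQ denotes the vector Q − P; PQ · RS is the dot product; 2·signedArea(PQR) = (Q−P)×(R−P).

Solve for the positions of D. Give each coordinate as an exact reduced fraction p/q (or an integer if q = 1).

D = (-4, -7)

1. D_x = -4  [B, A, D are collinear ∩ CD ⟂ BA]
2. D_y = -7  [B, A, D are collinear ∩ CD ⟂ BA]
   → D = (-4, -7)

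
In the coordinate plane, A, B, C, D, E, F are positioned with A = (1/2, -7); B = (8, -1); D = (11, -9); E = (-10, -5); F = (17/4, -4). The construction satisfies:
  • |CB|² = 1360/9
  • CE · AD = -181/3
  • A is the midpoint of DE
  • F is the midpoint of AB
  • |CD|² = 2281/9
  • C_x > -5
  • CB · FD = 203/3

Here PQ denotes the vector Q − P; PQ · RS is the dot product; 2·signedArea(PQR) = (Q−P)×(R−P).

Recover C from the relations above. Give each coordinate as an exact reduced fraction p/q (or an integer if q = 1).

1. C_x = -4  [CE · AD = -181/3 ∩ CB · FD = 203/3]
2. C_y = -11/3  [CE · AD = -181/3 ∩ CB · FD = 203/3]
   → C = (-4, -11/3)

C = (-4, -11/3)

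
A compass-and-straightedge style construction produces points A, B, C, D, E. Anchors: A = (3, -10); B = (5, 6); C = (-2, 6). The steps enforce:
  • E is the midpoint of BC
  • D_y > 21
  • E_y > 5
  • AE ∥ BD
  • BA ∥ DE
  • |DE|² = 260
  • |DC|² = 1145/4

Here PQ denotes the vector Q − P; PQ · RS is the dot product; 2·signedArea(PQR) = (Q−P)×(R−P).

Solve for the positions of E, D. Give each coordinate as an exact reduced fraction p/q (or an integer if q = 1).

D = (7/2, 22)
E = (3/2, 6)

1. E_x = 3/2  [E is the midpoint of BC]
2. E_y = 6  [E is the midpoint of BC]
   → E = (3/2, 6)
3. D_x = 7/2  [BA ∥ DE ∩ AE ∥ BD]
4. D_y = 22  [BA ∥ DE ∩ AE ∥ BD]
   → D = (7/2, 22)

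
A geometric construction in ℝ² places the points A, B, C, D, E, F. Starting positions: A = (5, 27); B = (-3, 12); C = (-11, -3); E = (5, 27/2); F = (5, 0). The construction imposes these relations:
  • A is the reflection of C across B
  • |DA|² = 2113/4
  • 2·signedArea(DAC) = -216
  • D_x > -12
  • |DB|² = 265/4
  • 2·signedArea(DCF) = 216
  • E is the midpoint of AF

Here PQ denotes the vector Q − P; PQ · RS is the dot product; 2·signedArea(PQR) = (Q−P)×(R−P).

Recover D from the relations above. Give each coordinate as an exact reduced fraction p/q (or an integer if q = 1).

D = (-11, 21/2)

1. D_x = -11  [2·signedArea(DAC) = -216 ∩ 2·signedArea(DCF) = 216]
2. D_y = 21/2  [2·signedArea(DAC) = -216 ∩ 2·signedArea(DCF) = 216]
   → D = (-11, 21/2)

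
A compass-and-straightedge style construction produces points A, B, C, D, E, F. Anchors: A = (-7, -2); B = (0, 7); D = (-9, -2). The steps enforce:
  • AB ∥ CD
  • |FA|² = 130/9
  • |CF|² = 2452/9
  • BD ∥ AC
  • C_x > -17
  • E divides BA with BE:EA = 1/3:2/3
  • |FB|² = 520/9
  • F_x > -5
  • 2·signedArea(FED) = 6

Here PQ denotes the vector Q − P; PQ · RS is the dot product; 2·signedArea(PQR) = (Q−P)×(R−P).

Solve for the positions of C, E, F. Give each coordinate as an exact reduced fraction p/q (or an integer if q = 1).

C = (-16, -11)
E = (-7/3, 4)
F = (-14/3, 1)

1. C_x = -16  [AB ∥ CD ∩ BD ∥ AC]
2. C_y = -11  [AB ∥ CD ∩ BD ∥ AC]
   → C = (-16, -11)
3. E_x = -7/3  [E divides BA with BE:EA = 1/3:2/3]
4. E_y = 4  [E divides BA with BE:EA = 1/3:2/3]
   → E = (-7/3, 4)
5. F_x = -14/3  [line 6·x + -20/3·y + 104/3 = 0 ∩ |FA|² = 130/9]
6. F_y = 1  [line 6·x + -20/3·y + 104/3 = 0 ∩ |FA|² = 130/9]
   → F = (-14/3, 1)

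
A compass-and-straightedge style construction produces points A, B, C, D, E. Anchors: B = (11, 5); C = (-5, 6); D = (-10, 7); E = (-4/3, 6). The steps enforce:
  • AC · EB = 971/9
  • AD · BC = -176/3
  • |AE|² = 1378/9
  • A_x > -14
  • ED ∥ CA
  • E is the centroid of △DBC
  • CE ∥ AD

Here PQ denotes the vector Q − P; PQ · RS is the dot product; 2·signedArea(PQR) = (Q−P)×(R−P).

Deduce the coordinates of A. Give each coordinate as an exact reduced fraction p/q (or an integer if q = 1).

A = (-41/3, 7)

1. A_x = -41/3  [CE ∥ AD ∩ ED ∥ CA]
2. A_y = 7  [CE ∥ AD ∩ ED ∥ CA]
   → A = (-41/3, 7)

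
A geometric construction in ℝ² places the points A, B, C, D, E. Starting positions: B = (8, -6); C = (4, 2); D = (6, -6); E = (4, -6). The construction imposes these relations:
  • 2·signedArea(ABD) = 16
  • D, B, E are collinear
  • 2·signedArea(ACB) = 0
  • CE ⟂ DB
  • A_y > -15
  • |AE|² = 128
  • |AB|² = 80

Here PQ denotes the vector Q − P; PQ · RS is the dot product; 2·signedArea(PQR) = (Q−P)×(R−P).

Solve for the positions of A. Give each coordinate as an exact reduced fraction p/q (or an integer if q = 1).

A = (12, -14)

1. A_x = 12  [2·signedArea(ACB) = 0 ∩ 2·signedArea(ABD) = 16]
2. A_y = -14  [2·signedArea(ACB) = 0 ∩ 2·signedArea(ABD) = 16]
   → A = (12, -14)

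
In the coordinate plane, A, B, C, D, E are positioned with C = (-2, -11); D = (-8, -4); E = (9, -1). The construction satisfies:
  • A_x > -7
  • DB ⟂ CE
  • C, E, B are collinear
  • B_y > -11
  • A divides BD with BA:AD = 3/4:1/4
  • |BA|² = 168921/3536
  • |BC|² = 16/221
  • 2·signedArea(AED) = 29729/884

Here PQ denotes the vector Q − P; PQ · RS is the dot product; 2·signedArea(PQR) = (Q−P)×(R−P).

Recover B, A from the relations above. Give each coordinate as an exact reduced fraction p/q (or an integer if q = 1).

1. B_x = -398/221  [C, E, B are collinear ∩ DB ⟂ CE]
2. B_y = -2391/221  [C, E, B are collinear ∩ DB ⟂ CE]
   → B = (-398/221, -2391/221)
3. A_x = -2851/442  [A divides BD with BA:AD = 3/4:1/4]
4. A_y = -5043/884  [A divides BD with BA:AD = 3/4:1/4]
   → A = (-2851/442, -5043/884)

A = (-2851/442, -5043/884)
B = (-398/221, -2391/221)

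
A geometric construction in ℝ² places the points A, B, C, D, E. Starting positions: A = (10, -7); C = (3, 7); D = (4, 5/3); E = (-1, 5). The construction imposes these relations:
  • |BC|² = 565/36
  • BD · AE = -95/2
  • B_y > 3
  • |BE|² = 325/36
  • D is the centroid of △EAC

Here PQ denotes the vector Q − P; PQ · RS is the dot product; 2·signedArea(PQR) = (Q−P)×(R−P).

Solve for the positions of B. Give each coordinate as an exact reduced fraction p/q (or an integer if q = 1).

1. B_x = 3/2  [line 11·x + -12·y + 47/2 = 0 ∩ |BE|² = 325/36]
2. B_y = 10/3  [line 11·x + -12·y + 47/2 = 0 ∩ |BE|² = 325/36]
   → B = (3/2, 10/3)

B = (3/2, 10/3)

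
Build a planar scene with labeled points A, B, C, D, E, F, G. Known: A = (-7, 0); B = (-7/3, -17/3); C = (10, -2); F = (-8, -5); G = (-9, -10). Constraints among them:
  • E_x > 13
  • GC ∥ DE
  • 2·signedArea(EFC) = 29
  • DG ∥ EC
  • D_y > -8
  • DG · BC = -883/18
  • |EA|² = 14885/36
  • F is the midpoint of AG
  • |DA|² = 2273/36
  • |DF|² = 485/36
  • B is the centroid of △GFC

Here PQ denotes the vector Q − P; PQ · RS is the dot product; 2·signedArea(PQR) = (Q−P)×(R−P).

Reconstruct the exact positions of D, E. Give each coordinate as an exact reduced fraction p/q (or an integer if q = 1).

D = (-17/3, -47/6)
E = (40/3, 1/6)

1. E_x = 40/3  [line -3·x + 18·y + 37 = 0 ∩ |EA|² = 14885/36]
2. E_y = 1/6  [line -3·x + 18·y + 37 = 0 ∩ |EA|² = 14885/36]
   → E = (40/3, 1/6)
3. D_x = -17/3  [DG · BC = -883/18 ∩ DG ∥ EC]
4. D_y = -47/6  [DG · BC = -883/18 ∩ DG ∥ EC]
   → D = (-17/3, -47/6)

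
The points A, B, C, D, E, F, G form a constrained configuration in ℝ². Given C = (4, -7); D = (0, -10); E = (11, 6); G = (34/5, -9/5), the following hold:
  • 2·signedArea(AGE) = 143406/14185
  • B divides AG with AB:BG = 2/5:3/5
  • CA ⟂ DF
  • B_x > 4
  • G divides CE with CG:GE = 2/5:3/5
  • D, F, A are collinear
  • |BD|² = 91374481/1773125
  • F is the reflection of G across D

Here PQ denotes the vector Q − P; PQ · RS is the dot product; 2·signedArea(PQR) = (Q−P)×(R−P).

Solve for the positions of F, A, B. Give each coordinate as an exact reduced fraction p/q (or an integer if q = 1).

A = (8806/2837, -17751/2837)
B = (325006/70925, -317331/70925)
F = (-34/5, -91/5)

1. F_x = -34/5  [F is the reflection of G across D]
2. F_y = -91/5  [F is the reflection of G across D]
   → F = (-34/5, -91/5)
3. A_x = 8806/2837  [D, F, A are collinear ∩ CA ⟂ DF]
4. A_y = -17751/2837  [D, F, A are collinear ∩ CA ⟂ DF]
   → A = (8806/2837, -17751/2837)
5. B_x = 325006/70925  [B divides AG with AB:BG = 2/5:3/5]
6. B_y = -317331/70925  [B divides AG with AB:BG = 2/5:3/5]
   → B = (325006/70925, -317331/70925)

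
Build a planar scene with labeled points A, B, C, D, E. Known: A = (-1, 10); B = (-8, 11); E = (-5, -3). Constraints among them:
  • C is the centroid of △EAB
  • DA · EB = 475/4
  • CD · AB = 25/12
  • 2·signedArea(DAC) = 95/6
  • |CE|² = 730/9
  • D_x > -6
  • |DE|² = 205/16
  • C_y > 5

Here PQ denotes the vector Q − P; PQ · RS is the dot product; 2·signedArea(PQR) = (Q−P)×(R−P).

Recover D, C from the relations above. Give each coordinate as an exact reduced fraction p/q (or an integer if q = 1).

C = (-14/3, 6)
D = (-23/4, 1/2)

1. D_x = -23/4  [line 3·x + -14·y + 97/4 = 0 ∩ |DE|² = 205/16]
2. D_y = 1/2  [line 3·x + -14·y + 97/4 = 0 ∩ |DE|² = 205/16]
   → D = (-23/4, 1/2)
3. C_x = -14/3  [2·signedArea(DAC) = 95/6 ∩ C is the centroid of △EAB]
4. C_y = 6  [2·signedArea(DAC) = 95/6 ∩ C is the centroid of △EAB]
   → C = (-14/3, 6)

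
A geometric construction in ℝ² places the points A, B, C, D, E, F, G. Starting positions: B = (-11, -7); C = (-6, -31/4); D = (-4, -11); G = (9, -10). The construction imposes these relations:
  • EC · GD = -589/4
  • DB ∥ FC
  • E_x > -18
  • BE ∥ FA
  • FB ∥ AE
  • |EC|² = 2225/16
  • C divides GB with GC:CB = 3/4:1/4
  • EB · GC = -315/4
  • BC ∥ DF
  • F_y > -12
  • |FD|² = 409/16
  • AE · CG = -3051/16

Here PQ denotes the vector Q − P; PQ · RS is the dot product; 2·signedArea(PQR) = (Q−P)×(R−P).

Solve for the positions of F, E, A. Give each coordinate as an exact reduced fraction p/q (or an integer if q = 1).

1. F_x = 1  [DB ∥ FC ∩ BC ∥ DF]
2. F_y = -47/4  [DB ∥ FC ∩ BC ∥ DF]
   → F = (1, -47/4)
3. E_x = -17  [EB · GC = -315/4 ∩ EC · GD = -589/4]
4. E_y = -12  [EB · GC = -315/4 ∩ EC · GD = -589/4]
   → E = (-17, -12)
5. A_x = -5  [FB ∥ AE ∩ BE ∥ FA]
6. A_y = -67/4  [FB ∥ AE ∩ BE ∥ FA]
   → A = (-5, -67/4)

A = (-5, -67/4)
E = (-17, -12)
F = (1, -47/4)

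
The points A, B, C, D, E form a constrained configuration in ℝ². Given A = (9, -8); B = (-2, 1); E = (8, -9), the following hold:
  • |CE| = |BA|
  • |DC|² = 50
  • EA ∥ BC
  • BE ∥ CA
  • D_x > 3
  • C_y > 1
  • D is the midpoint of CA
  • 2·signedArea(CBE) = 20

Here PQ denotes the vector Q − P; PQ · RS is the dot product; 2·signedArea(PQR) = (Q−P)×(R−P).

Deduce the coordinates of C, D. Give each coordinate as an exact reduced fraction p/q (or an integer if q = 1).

C = (-1, 2)
D = (4, -3)

1. C_x = -1  [BE ∥ CA ∩ EA ∥ BC]
2. C_y = 2  [BE ∥ CA ∩ EA ∥ BC]
   → C = (-1, 2)
3. D_x = 4  [D is the midpoint of CA]
4. D_y = -3  [D is the midpoint of CA]
   → D = (4, -3)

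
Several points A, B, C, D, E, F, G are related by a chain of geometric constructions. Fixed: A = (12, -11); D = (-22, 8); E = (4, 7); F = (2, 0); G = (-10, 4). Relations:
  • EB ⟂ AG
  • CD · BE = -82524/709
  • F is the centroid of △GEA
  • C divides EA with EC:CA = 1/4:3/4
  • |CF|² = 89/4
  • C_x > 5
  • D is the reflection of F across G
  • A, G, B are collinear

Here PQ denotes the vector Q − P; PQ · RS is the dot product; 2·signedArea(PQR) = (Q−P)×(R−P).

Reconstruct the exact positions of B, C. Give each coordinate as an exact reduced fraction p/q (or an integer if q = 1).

1. B_x = -1304/709  [A, G, B are collinear ∩ EB ⟂ AG]
2. B_y = -1109/709  [A, G, B are collinear ∩ EB ⟂ AG]
   → B = (-1304/709, -1109/709)
3. C_x = 6  [C divides EA with EC:CA = 1/4:3/4]
4. C_y = 5/2  [C divides EA with EC:CA = 1/4:3/4]
   → C = (6, 5/2)

B = (-1304/709, -1109/709)
C = (6, 5/2)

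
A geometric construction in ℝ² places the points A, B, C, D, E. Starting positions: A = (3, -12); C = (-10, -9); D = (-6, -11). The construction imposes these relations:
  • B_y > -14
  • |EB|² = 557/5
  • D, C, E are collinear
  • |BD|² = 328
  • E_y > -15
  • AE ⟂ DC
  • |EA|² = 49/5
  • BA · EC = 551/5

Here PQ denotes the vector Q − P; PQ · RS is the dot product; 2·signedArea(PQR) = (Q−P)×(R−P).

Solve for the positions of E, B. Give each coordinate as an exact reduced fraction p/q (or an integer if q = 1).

B = (12, -13)
E = (8/5, -74/5)

1. E_x = 8/5  [D, C, E are collinear ∩ AE ⟂ DC]
2. E_y = -74/5  [D, C, E are collinear ∩ AE ⟂ DC]
   → E = (8/5, -74/5)
3. B_x = 12  [line 58/5·x + -29/5·y + -1073/5 = 0 ∩ |BD|² = 328]
4. B_y = -13  [line 58/5·x + -29/5·y + -1073/5 = 0 ∩ |BD|² = 328]
   → B = (12, -13)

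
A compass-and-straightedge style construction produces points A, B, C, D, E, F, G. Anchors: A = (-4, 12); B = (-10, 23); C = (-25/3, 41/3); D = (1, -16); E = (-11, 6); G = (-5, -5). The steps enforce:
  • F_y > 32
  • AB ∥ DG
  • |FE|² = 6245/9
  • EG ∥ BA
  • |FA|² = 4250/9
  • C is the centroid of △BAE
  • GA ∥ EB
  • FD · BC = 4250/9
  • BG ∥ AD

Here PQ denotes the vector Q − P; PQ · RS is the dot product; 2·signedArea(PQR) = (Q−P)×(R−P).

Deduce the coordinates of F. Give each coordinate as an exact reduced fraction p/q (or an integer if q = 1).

F = (-35/3, 97/3)

1. F_x = -35/3  [line -5/3·x + 28/3·y + -2891/9 = 0 ∩ |FE|² = 6245/9]
2. F_y = 97/3  [line -5/3·x + 28/3·y + -2891/9 = 0 ∩ |FE|² = 6245/9]
   → F = (-35/3, 97/3)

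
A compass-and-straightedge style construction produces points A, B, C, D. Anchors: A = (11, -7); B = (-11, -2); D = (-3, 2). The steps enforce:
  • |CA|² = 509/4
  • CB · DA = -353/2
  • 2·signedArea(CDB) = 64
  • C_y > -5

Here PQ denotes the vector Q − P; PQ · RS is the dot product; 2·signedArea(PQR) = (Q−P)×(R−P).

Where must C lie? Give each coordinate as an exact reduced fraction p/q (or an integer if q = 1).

1. C_x = 0  [2·signedArea(CDB) = 64 ∩ CB · DA = -353/2]
2. C_y = -9/2  [2·signedArea(CDB) = 64 ∩ CB · DA = -353/2]
   → C = (0, -9/2)

C = (0, -9/2)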